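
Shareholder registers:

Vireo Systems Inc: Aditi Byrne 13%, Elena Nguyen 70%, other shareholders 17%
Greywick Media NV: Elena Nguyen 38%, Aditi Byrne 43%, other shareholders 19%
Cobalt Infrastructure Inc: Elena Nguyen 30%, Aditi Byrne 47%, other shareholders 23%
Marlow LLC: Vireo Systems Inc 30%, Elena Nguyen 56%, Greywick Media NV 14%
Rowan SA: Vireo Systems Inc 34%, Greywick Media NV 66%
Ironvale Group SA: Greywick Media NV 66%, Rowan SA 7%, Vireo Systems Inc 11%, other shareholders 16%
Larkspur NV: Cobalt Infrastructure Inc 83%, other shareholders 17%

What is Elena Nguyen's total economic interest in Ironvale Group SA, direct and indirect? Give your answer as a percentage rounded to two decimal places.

Elena reaches Ironvale along 4 paths.
Via Greywick: 38% × 66% = 25.08%.
Via Vireo → Rowan: 70% × 34% × 7% = 1.666%.
Via Greywick → Rowan: 38% × 66% × 7% = 1.7556%.
Via Vireo: 70% × 11% = 7.7%.
Total: 25.08% + 1.666% + 1.7556% + 7.7% = 36.2016%.
Rounded: 36.20%.

36.20%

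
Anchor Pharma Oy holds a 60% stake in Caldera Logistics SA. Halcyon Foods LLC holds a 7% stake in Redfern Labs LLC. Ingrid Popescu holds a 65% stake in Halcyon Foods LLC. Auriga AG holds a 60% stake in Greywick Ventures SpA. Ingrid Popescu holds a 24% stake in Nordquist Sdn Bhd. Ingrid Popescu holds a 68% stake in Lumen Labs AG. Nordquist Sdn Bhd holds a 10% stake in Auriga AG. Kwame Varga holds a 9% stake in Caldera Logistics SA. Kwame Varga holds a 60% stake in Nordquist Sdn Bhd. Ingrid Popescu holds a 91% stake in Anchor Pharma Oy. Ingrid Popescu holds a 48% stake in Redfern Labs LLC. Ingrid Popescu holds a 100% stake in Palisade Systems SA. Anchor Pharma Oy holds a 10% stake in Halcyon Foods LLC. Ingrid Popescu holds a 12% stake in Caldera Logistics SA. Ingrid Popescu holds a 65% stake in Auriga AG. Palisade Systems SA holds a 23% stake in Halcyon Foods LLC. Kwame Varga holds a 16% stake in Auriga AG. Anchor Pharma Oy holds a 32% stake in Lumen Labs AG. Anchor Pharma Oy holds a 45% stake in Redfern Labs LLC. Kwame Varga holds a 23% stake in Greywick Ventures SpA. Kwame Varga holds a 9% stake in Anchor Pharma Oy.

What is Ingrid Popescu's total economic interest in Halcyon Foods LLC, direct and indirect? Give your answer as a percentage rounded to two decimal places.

97.10%

Ingrid reaches Halcyon along 3 paths.
Via Anchor: 91% × 10% = 9.1%.
Via Palisade: 100% × 23% = 23%.
Direct stake: 65% = 65%.
Total: 9.1% + 23% + 65% = 97.1%.
Rounded: 97.10%.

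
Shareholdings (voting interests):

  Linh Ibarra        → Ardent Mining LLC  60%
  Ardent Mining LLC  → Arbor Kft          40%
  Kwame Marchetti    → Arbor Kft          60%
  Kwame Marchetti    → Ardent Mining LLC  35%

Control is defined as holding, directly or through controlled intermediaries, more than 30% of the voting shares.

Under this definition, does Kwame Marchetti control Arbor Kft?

Yes

Kwame holds 35% of Ardent, so Kwame controls Ardent.
Ardent and Kwame together hold 40% + 60% = 100% of Arbor, so Kwame controls Arbor.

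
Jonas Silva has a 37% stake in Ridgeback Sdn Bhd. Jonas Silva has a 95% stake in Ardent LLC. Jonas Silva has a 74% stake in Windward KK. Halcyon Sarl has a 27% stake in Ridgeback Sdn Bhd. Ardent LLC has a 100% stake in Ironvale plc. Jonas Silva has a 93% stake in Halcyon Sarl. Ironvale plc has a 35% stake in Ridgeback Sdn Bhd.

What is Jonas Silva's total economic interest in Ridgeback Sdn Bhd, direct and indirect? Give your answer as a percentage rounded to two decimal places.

95.36%

Jonas reaches Ridgeback along 3 paths.
Direct stake: 37% = 37%.
Via Ardent → Ironvale: 95% × 100% × 35% = 33.25%.
Via Halcyon: 93% × 27% = 25.11%.
Total: 37% + 33.25% + 25.11% = 95.36%.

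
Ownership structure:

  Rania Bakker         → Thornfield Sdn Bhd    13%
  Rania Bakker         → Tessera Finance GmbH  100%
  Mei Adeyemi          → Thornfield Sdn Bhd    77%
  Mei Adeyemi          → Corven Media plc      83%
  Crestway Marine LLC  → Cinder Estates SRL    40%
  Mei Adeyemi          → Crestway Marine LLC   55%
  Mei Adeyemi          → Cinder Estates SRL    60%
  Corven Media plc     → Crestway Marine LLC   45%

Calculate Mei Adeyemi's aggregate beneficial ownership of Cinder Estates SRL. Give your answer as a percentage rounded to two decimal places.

Mei reaches Cinder along 3 paths.
Direct stake: 60% = 60%.
Via Corven → Crestway: 83% × 45% × 40% = 14.94%.
Via Crestway: 55% × 40% = 22%.
Total: 60% + 14.94% + 22% = 96.94%.

96.94%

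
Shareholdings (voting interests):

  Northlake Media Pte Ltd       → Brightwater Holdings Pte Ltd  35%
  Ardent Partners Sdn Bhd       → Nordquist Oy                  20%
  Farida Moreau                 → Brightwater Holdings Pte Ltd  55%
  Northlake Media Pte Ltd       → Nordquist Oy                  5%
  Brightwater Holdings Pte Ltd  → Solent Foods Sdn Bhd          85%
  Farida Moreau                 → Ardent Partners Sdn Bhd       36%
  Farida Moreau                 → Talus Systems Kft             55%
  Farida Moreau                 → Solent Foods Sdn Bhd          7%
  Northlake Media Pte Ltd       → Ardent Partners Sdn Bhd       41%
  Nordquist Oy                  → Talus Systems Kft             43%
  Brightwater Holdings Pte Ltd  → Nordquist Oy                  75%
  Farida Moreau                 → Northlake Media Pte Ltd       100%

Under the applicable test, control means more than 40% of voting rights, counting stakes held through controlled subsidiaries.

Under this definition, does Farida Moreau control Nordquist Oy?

Yes

Farida holds 100% of Northlake, so Farida controls Northlake.
Northlake and Farida together hold 41% + 36% = 77% of Ardent, so Farida controls Ardent.
Farida and Northlake together hold 55% + 35% = 90% of Brightwater, so Farida controls Brightwater.
Brightwater and Ardent and Northlake together hold 75% + 20% + 5% = 100% of Nordquist, so Farida controls Nordquist.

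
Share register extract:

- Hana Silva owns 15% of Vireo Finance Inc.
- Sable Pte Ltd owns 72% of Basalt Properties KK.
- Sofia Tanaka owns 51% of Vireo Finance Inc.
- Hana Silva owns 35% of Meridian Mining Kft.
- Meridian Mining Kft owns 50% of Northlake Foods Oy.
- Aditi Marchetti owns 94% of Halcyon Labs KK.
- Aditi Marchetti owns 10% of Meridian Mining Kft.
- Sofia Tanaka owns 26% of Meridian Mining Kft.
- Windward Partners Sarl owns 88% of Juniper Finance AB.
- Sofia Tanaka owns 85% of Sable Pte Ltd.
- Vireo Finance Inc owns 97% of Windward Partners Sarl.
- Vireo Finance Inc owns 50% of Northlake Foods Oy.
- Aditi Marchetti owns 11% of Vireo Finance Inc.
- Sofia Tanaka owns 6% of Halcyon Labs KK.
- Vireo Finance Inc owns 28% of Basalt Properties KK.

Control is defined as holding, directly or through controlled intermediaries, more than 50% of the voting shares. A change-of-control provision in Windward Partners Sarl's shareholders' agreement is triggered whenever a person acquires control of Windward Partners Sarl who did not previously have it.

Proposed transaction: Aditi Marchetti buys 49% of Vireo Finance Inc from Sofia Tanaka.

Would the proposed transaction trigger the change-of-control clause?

Yes

The purchase adds only to Aditi's holdings (Sofia's stake shrinks), so Aditi is the only person who could newly come to control Windward.
Aditi holds 94% of Halcyon, so Aditi controls Halcyon.
Neither Aditi nor any entity Aditi controls holds any voting interest in Windward.
So before the transaction, Aditi does not control Windward.
After the purchase, Aditi's direct stake in Vireo rises to 11% + 49% = 60%, and Sofia's stake falls to 2%.
Aditi holds 60% of Vireo, so Aditi controls Vireo.
Vireo holds 97% of Windward, so Aditi controls Windward.
Aditi did not control Windward before and does after, so the clause is triggered.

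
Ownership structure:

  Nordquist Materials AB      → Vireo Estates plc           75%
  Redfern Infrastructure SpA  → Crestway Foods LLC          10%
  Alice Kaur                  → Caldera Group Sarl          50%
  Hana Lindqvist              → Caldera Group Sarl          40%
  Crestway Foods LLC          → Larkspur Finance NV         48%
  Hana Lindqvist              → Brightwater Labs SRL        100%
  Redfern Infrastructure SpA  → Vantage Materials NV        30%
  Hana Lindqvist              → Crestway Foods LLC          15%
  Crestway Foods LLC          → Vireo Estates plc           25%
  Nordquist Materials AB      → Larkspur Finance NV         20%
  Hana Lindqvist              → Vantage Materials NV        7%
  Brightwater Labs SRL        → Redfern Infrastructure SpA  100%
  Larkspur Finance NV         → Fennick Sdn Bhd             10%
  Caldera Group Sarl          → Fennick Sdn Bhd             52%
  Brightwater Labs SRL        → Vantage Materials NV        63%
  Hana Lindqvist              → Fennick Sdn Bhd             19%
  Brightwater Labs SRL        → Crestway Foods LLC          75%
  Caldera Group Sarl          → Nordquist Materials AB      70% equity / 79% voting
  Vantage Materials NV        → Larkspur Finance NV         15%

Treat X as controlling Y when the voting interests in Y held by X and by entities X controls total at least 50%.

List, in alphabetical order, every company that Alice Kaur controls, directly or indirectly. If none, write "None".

Caldera Group Sarl, Fennick Sdn Bhd, Nordquist Materials AB, Vireo Estates plc

Alice holds 50% of Caldera, so Alice controls Caldera.
Caldera holds 79% of Nordquist, so Alice controls Nordquist.
Nordquist holds 75% of Vireo, so Alice controls Vireo.
Caldera holds 52% of Fennick, so Alice controls Fennick.
No other company's threshold is met.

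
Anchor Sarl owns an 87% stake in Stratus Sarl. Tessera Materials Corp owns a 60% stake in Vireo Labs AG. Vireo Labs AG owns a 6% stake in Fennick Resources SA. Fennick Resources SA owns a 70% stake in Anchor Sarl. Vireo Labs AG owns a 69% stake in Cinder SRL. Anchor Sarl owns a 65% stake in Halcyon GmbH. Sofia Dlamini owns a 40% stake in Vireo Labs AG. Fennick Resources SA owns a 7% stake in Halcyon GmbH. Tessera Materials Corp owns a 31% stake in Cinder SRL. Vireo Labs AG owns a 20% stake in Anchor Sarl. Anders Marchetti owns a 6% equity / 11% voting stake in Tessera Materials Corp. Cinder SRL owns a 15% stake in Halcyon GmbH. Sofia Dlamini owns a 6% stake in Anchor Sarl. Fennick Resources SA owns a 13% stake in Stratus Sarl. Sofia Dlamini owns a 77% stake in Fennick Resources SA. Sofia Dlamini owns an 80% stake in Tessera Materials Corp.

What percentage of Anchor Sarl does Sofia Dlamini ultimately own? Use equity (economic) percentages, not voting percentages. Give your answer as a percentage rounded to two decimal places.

Sofia reaches Anchor along 6 paths.
Via Tessera → Vireo: 80% × 60% × 20% = 9.6%.
Via Vireo: 40% × 20% = 8%.
Via Tessera → Vireo → Fennick: 80% × 60% × 6% × 70% = 2.016%.
Via Vireo → Fennick: 40% × 6% × 70% = 1.68%.
Via Fennick: 77% × 70% = 53.9%.
Direct stake: 6% = 6%.
Total: 9.6% + 8% + 2.016% + 1.68% + 53.9% + 6% = 81.196%.
Rounded: 81.20%.

81.20%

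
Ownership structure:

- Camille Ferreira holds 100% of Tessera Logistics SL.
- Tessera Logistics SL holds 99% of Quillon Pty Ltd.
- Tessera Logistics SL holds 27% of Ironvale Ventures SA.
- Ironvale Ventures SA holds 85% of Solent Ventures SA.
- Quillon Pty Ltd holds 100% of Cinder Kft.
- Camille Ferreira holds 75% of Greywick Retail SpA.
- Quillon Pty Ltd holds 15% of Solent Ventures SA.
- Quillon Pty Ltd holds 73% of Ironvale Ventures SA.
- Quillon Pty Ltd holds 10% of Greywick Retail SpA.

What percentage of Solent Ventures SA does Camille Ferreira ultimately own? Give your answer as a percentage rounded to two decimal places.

Camille reaches Solent along 3 paths.
Via Tessera → Quillon → Ironvale: 100% × 99% × 73% × 85% = 61.4295%.
Via Tessera → Ironvale: 100% × 27% × 85% = 22.95%.
Via Tessera → Quillon: 100% × 99% × 15% = 14.85%.
Total: 61.4295% + 22.95% + 14.85% = 99.2295%.
Rounded: 99.23%.

99.23%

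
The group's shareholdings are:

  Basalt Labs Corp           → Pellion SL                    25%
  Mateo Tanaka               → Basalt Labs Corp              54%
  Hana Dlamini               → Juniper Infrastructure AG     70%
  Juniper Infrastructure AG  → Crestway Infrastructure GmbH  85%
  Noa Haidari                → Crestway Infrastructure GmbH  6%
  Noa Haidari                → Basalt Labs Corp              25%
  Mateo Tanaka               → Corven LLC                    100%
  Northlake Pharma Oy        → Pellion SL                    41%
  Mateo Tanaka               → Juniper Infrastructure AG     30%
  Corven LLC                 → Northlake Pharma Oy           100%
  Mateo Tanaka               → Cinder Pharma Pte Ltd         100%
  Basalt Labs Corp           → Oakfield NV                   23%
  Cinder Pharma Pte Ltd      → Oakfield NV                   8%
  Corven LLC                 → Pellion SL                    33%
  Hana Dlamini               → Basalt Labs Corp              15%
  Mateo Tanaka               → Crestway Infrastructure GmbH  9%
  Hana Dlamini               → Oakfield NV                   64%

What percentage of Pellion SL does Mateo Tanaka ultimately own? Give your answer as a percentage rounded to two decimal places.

87.50%

Mateo reaches Pellion along 3 paths.
Via Corven: 100% × 33% = 33%.
Via Corven → Northlake: 100% × 100% × 41% = 41%.
Via Basalt: 54% × 25% = 13.5%.
Total: 33% + 41% + 13.5% = 87.5%.
Rounded: 87.50%.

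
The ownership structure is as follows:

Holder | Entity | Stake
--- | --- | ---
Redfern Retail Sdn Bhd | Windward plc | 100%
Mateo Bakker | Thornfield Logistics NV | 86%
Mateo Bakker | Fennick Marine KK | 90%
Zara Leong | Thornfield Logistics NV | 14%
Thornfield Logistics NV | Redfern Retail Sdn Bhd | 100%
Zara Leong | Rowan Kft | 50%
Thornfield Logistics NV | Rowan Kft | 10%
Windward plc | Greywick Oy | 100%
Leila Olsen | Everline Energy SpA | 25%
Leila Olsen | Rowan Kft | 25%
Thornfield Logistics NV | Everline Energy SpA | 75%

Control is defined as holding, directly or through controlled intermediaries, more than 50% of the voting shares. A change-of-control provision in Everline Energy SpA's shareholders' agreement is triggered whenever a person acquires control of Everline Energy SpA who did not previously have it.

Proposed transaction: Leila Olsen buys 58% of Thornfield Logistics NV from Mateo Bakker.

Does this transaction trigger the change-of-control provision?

The purchase adds only to Leila's holdings (Mateo's stake shrinks), so Leila is the only person who could newly come to control Everline.
Leila's largest direct stake is 25% in Rowan, which does not meet the threshold, so Leila controls no company.
In Everline, Leila's side holds only 25%, not > 50%.
So before the transaction, Leila does not control Everline.
After the purchase, Leila holds 58% of Thornfield directly, and Mateo's stake falls to 28%.
Leila holds 58% of Thornfield, so Leila controls Thornfield.
Leila and Thornfield together hold 25% + 75% = 100% of Everline, so Leila controls Everline.
Leila did not control Everline before and does after, so the clause is triggered.

Yes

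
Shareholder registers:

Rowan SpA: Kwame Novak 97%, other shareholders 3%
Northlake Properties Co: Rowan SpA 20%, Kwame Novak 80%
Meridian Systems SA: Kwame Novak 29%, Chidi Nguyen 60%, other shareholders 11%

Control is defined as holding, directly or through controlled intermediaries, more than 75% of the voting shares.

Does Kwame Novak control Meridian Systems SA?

Kwame holds 97% of Rowan, so Kwame controls Rowan.
Rowan and Kwame together hold 20% + 80% = 100% of Northlake, so Kwame controls Northlake.
In Meridian, Kwame's side holds only 29%, not > 75%.
So Kwame does not control Meridian.

No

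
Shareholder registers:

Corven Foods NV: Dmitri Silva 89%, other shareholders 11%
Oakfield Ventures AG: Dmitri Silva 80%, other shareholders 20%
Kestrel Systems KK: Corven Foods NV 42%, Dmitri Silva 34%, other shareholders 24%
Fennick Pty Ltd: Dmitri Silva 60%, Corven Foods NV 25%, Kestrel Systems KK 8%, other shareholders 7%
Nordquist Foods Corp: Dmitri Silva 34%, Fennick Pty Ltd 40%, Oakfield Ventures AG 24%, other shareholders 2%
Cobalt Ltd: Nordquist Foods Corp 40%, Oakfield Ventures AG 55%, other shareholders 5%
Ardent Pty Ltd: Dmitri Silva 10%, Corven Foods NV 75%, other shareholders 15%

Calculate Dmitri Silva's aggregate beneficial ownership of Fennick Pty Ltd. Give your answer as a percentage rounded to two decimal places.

87.96%

Dmitri reaches Fennick along 4 paths.
Direct stake: 60% = 60%.
Via Corven: 89% × 25% = 22.25%.
Via Corven → Kestrel: 89% × 42% × 8% = 2.9904%.
Via Kestrel: 34% × 8% = 2.72%.
Total: 60% + 22.25% + 2.9904% + 2.72% = 87.9604%.
Rounded: 87.96%.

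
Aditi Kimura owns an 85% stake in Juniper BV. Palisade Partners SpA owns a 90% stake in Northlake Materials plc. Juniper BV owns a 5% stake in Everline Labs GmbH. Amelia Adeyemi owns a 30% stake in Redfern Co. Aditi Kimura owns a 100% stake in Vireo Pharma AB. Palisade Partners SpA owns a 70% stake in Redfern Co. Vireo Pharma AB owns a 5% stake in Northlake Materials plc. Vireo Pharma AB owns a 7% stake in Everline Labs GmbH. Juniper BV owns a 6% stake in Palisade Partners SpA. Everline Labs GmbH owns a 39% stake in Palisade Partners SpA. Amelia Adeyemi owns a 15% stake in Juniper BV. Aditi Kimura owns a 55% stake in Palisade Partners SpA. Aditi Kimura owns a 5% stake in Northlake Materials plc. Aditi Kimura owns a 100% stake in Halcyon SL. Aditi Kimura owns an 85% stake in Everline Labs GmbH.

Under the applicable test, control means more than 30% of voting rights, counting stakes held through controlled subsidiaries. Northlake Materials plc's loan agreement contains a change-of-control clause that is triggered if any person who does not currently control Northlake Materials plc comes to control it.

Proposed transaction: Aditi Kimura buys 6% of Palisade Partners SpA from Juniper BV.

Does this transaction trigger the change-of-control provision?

The purchase adds only to Aditi's holdings (Juniper's stake shrinks), so Aditi is the only person who could newly come to control Northlake.
Aditi holds 100% of Vireo, so Aditi controls Vireo.
Aditi holds 85% of Juniper, so Aditi controls Juniper.
Aditi and Juniper and Vireo together hold 85% + 5% + 7% = 97% of Everline, so Aditi controls Everline.
Everline and Juniper and Aditi together hold 39% + 6% + 55% = 100% of Palisade, so Aditi controls Palisade.
Palisade and Aditi and Vireo together hold 90% + 5% + 5% = 100% of Northlake, so Aditi controls Northlake.
So Aditi already controls Northlake before the transaction.
After the purchase, Aditi's direct stake in Palisade rises to 55% + 6% = 61%, and Juniper's stake falls to 0%.
Aditi controlled Northlake already, so this is not a new person acquiring control; every other person's position is unchanged or reduced.
No new person acquires control, so the clause is not triggered.

No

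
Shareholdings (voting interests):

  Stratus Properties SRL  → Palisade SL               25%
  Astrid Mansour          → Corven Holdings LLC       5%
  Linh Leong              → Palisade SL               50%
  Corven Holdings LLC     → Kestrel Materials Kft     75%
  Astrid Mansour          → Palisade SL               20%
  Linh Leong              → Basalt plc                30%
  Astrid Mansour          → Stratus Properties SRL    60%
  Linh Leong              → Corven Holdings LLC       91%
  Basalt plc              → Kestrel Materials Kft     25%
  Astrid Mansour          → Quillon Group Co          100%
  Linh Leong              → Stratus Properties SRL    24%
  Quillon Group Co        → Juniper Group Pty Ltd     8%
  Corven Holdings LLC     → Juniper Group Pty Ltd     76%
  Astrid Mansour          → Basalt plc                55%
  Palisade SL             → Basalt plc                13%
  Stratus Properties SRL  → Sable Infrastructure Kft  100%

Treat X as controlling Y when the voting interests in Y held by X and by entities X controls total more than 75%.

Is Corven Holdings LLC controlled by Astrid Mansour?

Astrid holds 100% of Quillon, so Astrid controls Quillon.
In Corven, Astrid's side holds only 5%, not > 75%.
So Astrid does not control Corven.

No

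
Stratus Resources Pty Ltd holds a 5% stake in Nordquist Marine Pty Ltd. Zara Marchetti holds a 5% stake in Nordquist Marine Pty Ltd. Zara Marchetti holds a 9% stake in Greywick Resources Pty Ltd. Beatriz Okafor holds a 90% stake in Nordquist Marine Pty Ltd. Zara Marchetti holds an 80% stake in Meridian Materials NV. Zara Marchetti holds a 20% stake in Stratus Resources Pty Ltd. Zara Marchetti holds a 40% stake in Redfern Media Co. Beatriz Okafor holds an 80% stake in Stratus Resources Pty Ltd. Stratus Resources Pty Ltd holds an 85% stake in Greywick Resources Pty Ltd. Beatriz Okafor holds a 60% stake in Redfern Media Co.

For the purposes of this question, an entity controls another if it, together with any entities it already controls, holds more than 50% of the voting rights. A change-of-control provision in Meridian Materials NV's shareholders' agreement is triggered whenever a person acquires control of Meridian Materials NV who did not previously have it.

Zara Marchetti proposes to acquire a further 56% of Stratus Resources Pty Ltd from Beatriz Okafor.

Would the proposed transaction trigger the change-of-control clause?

No

The purchase adds only to Zara's holdings (Beatriz's stake shrinks), so Zara is the only person who could newly come to control Meridian.
Zara holds 80% of Meridian, so Zara controls Meridian.
So Zara already controls Meridian before the transaction.
After the purchase, Zara's direct stake in Stratus rises to 20% + 56% = 76%, and Beatriz's stake falls to 24%.
Zara controlled Meridian already, so this is not a new person acquiring control; every other person's position is unchanged or reduced.
No new person acquires control, so the clause is not triggered.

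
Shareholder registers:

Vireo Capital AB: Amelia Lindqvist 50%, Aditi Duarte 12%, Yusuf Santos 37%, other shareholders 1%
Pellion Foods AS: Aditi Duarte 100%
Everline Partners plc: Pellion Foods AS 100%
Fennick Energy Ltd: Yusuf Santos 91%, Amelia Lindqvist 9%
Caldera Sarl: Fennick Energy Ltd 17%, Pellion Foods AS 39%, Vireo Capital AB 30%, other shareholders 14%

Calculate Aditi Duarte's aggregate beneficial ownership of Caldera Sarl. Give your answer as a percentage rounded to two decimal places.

42.60%

Aditi reaches Caldera along 2 paths.
Via Pellion: 100% × 39% = 39%.
Via Vireo: 12% × 30% = 3.6%.
Total: 39% + 3.6% = 42.6%.
Rounded: 42.60%.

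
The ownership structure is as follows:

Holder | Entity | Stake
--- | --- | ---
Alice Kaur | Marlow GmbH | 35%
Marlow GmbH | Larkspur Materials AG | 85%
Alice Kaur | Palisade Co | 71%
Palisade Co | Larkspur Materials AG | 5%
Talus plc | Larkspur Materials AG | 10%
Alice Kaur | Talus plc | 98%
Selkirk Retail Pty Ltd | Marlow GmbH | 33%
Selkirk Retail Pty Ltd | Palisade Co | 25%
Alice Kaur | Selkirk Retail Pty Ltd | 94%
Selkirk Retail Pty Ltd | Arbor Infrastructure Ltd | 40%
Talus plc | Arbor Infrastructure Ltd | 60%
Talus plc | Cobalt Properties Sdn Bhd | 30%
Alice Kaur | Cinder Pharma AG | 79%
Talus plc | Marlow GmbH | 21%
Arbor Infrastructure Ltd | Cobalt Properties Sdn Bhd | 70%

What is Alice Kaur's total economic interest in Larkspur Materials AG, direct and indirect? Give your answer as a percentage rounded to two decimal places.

Alice reaches Larkspur along 6 paths.
Via Talus: 98% × 10% = 9.8%.
Via Marlow: 35% × 85% = 29.75%.
Via Selkirk → Marlow: 94% × 33% × 85% = 26.367%.
Via Talus → Marlow: 98% × 21% × 85% = 17.493%.
Via Palisade: 71% × 5% = 3.55%.
Via Selkirk → Palisade: 94% × 25% × 5% = 1.175%.
Total: 9.8% + 29.75% + 26.367% + 17.493% + 3.55% + 1.175% = 88.135%.
Rounded: 88.14%.

88.14%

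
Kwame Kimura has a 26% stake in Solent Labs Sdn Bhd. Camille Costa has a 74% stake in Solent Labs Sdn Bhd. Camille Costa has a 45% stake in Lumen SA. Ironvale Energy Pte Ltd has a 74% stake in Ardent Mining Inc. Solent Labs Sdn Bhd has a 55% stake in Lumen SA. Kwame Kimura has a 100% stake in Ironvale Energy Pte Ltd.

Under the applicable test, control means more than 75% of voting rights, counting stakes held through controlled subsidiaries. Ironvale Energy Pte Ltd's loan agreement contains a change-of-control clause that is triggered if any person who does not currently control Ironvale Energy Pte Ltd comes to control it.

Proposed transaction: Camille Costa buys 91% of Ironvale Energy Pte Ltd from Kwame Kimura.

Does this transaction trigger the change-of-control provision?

Yes

The purchase adds only to Camille's holdings (Kwame's stake shrinks), so Camille is the only person who could newly come to control Ironvale.
Camille's largest direct stake is 74% in Solent, which does not meet the threshold, so Camille controls no company.
Neither Camille nor any entity Camille controls holds any voting interest in Ironvale.
So before the transaction, Camille does not control Ironvale.
After the purchase, Camille holds 91% of Ironvale directly, and Kwame's stake falls to 9%.
Camille holds 91% of Ironvale, so Camille controls Ironvale.
Camille did not control Ironvale before and does after, so the clause is triggered.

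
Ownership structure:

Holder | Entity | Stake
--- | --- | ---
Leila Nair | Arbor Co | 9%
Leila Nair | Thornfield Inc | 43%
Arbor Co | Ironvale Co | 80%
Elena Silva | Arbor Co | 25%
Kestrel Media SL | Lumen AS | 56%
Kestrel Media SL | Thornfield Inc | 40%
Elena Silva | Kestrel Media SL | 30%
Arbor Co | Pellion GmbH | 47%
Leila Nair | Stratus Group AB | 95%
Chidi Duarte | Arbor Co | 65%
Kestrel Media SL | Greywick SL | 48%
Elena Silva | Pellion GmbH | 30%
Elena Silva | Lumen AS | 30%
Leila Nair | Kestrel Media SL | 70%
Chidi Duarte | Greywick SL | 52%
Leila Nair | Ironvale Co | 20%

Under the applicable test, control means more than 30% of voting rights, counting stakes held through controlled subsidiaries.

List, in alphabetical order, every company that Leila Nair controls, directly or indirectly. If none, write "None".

Greywick SL, Kestrel Media SL, Lumen AS, Stratus Group AB, Thornfield Inc

Leila holds 70% of Kestrel, so Leila controls Kestrel.
Kestrel holds 56% of Lumen, so Leila controls Lumen.
Leila holds 95% of Stratus, so Leila controls Stratus.
Leila and Kestrel together hold 43% + 40% = 83% of Thornfield, so Leila controls Thornfield.
Kestrel holds 48% of Greywick, so Leila controls Greywick.
No other company's threshold is met.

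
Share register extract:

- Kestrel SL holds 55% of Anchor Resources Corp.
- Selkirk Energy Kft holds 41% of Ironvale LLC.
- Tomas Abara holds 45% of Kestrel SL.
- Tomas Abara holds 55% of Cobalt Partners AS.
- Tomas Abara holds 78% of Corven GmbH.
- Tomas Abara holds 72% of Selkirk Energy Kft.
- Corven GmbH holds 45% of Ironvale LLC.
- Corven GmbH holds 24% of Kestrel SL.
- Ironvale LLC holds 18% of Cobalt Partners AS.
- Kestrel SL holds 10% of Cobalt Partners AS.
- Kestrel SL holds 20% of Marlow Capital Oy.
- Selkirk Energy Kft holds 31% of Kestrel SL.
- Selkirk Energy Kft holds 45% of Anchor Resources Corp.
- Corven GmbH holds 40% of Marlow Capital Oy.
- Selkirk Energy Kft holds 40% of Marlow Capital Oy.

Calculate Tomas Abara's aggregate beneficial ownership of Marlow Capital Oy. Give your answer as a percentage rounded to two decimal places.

77.21%

Tomas reaches Marlow along 5 paths.
Via Selkirk: 72% × 40% = 28.8%.
Via Corven → Kestrel: 78% × 24% × 20% = 3.744%.
Via Kestrel: 45% × 20% = 9%.
Via Selkirk → Kestrel: 72% × 31% × 20% = 4.464%.
Via Corven: 78% × 40% = 31.2%.
Total: 28.8% + 3.744% + 9% + 4.464% + 31.2% = 77.208%.
Rounded: 77.21%.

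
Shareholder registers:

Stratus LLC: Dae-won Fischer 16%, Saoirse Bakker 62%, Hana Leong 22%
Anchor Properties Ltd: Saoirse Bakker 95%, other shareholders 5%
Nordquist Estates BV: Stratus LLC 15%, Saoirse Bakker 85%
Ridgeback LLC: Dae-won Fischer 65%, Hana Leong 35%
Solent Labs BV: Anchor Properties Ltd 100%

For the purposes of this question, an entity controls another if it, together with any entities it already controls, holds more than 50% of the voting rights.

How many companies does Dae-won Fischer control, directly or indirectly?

Dae-won holds 65% of Ridgeback, so Dae-won controls Ridgeback.
No other company's threshold is met.
Dae-won controls 1 company.

1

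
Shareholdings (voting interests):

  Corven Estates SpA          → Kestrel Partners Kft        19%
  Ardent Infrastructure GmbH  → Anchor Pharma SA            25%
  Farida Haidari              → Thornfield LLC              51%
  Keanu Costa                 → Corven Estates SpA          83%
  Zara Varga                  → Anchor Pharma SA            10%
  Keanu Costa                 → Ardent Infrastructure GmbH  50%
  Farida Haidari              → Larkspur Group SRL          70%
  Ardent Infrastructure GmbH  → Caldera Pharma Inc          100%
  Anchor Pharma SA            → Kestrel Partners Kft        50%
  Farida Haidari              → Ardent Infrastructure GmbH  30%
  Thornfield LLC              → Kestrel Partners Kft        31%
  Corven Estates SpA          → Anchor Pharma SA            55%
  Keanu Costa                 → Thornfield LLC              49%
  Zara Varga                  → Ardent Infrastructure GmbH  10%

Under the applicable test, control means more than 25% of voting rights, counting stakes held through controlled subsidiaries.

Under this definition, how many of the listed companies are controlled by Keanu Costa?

6

Keanu holds 50% of Ardent, so Keanu controls Ardent.
Keanu holds 49% of Thornfield, so Keanu controls Thornfield.
Keanu holds 83% of Corven, so Keanu controls Corven.
Ardent and Corven together hold 25% + 55% = 80% of Anchor, so Keanu controls Anchor.
Ardent holds 100% of Caldera, so Keanu controls Caldera.
Corven and Anchor and Thornfield together hold 19% + 50% + 31% = 100% of Kestrel, so Keanu controls Kestrel.
No other company's threshold is met.
Keanu controls 6 companies.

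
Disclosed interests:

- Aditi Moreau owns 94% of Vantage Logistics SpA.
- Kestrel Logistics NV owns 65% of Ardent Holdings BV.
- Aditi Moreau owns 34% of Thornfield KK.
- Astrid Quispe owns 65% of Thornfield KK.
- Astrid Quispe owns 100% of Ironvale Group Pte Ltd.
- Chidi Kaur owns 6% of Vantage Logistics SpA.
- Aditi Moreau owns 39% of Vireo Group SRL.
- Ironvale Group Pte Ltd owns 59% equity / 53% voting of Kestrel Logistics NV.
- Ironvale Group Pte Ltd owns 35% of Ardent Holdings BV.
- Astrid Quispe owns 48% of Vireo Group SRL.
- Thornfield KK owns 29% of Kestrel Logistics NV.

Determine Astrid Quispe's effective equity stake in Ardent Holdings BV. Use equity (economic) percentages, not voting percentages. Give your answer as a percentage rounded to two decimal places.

85.60%

Astrid reaches Ardent along 3 paths.
Via Ironvale → Kestrel: 100% × 59% × 65% = 38.35%.
Via Thornfield → Kestrel: 65% × 29% × 65% = 12.2525%.
Via Ironvale: 100% × 35% = 35%.
Total: 38.35% + 12.2525% + 35% = 85.6025%.
Rounded: 85.60%.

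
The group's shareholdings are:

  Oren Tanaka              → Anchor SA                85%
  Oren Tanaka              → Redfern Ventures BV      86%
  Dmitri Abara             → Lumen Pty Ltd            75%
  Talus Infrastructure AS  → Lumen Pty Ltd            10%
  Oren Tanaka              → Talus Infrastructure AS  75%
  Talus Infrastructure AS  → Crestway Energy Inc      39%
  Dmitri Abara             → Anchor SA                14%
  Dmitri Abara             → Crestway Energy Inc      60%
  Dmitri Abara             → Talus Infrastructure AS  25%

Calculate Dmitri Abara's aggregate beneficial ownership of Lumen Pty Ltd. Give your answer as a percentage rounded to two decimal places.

Dmitri reaches Lumen along 2 paths.
Direct stake: 75% = 75%.
Via Talus: 25% × 10% = 2.5%.
Total: 75% + 2.5% = 77.5%.
Rounded: 77.50%.

77.50%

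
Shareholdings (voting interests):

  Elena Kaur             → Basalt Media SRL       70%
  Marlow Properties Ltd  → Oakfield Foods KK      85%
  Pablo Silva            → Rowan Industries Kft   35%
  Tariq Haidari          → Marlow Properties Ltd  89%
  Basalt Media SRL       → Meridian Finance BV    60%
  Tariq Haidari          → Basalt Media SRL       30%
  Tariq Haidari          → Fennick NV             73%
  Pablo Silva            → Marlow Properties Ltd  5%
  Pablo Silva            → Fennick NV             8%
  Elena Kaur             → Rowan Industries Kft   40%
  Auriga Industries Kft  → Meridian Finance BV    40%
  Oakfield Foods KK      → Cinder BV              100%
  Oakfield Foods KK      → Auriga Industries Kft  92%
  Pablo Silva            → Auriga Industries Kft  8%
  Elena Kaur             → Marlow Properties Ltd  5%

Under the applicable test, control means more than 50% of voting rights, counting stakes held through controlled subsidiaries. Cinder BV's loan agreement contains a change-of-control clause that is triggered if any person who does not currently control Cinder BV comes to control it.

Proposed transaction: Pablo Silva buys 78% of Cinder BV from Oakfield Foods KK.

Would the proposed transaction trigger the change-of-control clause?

The purchase adds only to Pablo's holdings (Oakfield's stake shrinks), so Pablo is the only person who could newly come to control Cinder.
Pablo's largest direct stake is 35% in Rowan, which does not meet the threshold, so Pablo controls no company.
Neither Pablo nor any entity Pablo controls holds any voting interest in Cinder.
So before the transaction, Pablo does not control Cinder.
After the purchase, Pablo holds 78% of Cinder directly, and Oakfield's stake falls to 22%.
Pablo holds 78% of Cinder, so Pablo controls Cinder.
Pablo did not control Cinder before and does after, so the clause is triggered.

Yes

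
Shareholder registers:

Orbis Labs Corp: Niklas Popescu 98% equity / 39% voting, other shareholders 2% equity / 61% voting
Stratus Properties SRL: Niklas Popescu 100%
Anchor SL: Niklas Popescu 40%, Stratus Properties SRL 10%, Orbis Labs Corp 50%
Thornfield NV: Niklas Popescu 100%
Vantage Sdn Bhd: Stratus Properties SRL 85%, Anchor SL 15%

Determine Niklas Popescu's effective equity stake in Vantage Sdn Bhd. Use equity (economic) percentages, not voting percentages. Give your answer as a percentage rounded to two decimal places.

99.85%

Niklas reaches Vantage along 4 paths.
Via Stratus: 100% × 85% = 85%.
Via Anchor: 40% × 15% = 6%.
Via Stratus → Anchor: 100% × 10% × 15% = 1.5%.
Via Orbis → Anchor: 98% × 50% × 15% = 7.35%.
Total: 85% + 6% + 1.5% + 7.35% = 99.85%.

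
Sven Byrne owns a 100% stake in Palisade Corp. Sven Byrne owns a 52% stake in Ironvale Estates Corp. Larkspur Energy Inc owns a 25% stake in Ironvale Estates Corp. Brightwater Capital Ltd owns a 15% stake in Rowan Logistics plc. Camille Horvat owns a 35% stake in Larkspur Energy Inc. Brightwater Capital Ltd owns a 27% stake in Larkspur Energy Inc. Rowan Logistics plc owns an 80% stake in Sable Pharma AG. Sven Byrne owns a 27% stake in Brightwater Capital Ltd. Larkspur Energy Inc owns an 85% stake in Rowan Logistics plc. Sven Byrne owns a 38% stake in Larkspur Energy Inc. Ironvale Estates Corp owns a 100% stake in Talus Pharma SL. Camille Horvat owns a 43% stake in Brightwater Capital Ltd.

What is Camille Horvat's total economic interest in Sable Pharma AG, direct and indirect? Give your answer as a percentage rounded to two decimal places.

Camille reaches Sable along 3 paths.
Via Brightwater → Rowan: 43% × 15% × 80% = 5.16%.
Via Brightwater → Larkspur → Rowan: 43% × 27% × 85% × 80% = 7.8948%.
Via Larkspur → Rowan: 35% × 85% × 80% = 23.8%.
Total: 5.16% + 7.8948% + 23.8% = 36.8548%.
Rounded: 36.85%.

36.85%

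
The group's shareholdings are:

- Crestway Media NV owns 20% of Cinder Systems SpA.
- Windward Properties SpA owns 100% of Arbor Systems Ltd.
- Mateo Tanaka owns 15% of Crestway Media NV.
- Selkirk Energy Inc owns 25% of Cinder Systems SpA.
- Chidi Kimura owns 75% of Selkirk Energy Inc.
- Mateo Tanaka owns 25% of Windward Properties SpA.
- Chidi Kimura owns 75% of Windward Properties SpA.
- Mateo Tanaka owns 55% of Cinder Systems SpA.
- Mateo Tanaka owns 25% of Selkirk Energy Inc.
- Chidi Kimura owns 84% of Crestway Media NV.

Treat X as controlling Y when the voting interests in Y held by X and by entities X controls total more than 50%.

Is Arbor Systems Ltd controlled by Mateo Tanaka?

Mateo holds 55% of Cinder, so Mateo controls Cinder.
Neither Mateo nor any entity Mateo controls holds any voting interest in Arbor.
So Mateo does not control Arbor.

No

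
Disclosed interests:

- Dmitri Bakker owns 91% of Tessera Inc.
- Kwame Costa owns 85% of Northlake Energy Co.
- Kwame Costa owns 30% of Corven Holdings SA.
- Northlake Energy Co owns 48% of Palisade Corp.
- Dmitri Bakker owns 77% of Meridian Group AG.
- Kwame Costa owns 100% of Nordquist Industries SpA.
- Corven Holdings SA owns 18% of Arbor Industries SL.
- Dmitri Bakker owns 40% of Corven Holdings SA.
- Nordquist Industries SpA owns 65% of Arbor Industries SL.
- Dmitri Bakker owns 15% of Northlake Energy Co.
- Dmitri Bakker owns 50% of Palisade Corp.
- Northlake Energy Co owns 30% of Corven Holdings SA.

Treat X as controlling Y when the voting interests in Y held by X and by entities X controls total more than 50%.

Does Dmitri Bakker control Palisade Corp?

No

Dmitri holds 77% of Meridian, so Dmitri controls Meridian.
Dmitri holds 91% of Tessera, so Dmitri controls Tessera.
In Palisade, Dmitri's side holds only 50%, not > 50%.
So Dmitri does not control Palisade.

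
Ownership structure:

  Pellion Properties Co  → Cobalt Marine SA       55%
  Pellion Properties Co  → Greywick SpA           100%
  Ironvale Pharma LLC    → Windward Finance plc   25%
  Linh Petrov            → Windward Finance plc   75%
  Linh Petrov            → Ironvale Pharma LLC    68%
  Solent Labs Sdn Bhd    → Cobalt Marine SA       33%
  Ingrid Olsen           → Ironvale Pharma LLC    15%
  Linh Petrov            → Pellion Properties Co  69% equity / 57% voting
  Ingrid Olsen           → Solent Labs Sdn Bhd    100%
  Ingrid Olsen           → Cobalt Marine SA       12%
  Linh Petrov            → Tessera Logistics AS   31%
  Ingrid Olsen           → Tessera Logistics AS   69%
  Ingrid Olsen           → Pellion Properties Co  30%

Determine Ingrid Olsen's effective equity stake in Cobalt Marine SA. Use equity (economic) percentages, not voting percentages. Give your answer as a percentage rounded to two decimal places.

61.50%

Ingrid reaches Cobalt along 3 paths.
Via Pellion: 30% × 55% = 16.5%.
Via Solent: 100% × 33% = 33%.
Direct stake: 12% = 12%.
Total: 16.5% + 33% + 12% = 61.5%.
Rounded: 61.50%.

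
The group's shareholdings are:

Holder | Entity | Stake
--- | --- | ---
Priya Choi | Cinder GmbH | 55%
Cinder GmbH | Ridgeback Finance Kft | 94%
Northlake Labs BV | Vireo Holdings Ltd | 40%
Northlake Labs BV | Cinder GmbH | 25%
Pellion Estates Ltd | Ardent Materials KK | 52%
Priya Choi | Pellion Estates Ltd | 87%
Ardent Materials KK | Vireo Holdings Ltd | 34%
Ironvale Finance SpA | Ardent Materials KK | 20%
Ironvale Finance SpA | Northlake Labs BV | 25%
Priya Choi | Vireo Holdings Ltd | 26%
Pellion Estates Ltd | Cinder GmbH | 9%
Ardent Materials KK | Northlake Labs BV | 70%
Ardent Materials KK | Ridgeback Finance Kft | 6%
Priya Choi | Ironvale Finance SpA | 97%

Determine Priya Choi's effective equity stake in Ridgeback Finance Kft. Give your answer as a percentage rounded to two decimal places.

79.27%

Priya reaches Ridgeback along 7 paths.
Via Cinder: 55% × 94% = 51.7%.
Via Ironvale → Northlake → Cinder: 97% × 25% × 25% × 94% = 5.69875%.
Via Pellion → Ardent → Northlake → Cinder: 87% × 52% × 70% × 25% × 94% = 7.44198%.
Via Ironvale → Ardent → Northlake → Cinder: 97% × 20% × 70% × 25% × 94% = 3.1913%.
Via Pellion → Cinder: 87% × 9% × 94% = 7.3602%.
Via Pellion → Ardent: 87% × 52% × 6% = 2.7144%.
Via Ironvale → Ardent: 97% × 20% × 6% = 1.164%.
Total: 51.7% + 5.69875% + 7.44198% + 3.1913% + 7.3602% + 2.7144% + 1.164% = 79.27063%.
Rounded: 79.27%.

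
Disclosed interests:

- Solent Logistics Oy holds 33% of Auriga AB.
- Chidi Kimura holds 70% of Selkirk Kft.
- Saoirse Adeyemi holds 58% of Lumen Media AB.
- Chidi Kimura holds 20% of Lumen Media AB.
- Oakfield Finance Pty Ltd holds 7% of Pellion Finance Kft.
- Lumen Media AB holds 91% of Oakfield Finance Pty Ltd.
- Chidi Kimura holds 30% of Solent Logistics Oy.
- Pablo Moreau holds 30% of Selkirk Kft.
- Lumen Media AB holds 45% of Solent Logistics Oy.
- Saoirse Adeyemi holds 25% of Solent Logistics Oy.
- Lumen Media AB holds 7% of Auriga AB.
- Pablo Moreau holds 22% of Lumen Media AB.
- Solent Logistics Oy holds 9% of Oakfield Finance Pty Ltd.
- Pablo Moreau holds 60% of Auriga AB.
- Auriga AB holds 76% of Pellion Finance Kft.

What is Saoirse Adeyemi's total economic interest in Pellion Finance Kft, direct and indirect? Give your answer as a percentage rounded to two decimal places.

19.92%

Saoirse reaches Pellion along 6 paths.
Via Lumen → Auriga: 58% × 7% × 76% = 3.0856%.
Via Solent → Auriga: 25% × 33% × 76% = 6.27%.
Via Lumen → Solent → Auriga: 58% × 45% × 33% × 76% = 6.54588%.
Via Lumen → Oakfield: 58% × 91% × 7% = 3.6946%.
Via Solent → Oakfield: 25% × 9% × 7% = 0.1575%.
Via Lumen → Solent → Oakfield: 58% × 45% × 9% × 7% = 0.16443%.
Total: 3.0856% + 6.27% + 6.54588% + 3.6946% + 0.1575% + 0.16443% = 19.91801%.
Rounded: 19.92%.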